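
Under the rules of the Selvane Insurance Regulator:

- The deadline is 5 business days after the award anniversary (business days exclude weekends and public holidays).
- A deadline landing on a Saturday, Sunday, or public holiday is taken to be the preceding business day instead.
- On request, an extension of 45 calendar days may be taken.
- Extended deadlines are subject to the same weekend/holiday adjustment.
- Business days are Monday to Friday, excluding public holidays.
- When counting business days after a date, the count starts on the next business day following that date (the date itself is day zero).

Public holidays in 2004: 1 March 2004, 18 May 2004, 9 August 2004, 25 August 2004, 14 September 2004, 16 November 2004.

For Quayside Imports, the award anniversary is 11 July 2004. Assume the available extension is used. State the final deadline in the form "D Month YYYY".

5 business days after 11 July 2004, excluding weekends and holidays, is 16 July 2004.
16 July 2004 is a Friday and not a listed holiday, so it stands.
Add the 45 calendar-day extension to 16 July 2004: 30 August 2004.
Since 30 August 2004 is a Monday and not a holiday, the date is unchanged.
Final deadline: 30 August 2004.

30 August 2004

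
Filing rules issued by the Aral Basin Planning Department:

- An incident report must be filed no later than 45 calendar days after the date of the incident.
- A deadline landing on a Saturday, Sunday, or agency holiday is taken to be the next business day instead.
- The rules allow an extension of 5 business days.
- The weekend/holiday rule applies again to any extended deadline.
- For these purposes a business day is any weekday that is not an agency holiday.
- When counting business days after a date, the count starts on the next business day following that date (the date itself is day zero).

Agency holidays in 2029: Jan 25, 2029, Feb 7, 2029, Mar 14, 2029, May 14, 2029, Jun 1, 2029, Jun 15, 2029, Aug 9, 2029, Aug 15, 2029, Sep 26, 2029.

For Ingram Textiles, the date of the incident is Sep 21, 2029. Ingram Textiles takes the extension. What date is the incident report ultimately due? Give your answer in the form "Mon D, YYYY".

Adding 45 calendar days to Sep 21, 2029 gives Nov 5, 2029.
Nov 5, 2029 falls on a Monday, which is a business day, so no adjustment is needed.
Counting 5 further business days from Nov 5, 2029 reaches Nov 12, 2029.
Nov 12, 2029 is a Monday and not a listed holiday, so it stands.
Final deadline: Nov 12, 2029.

Nov 12, 2029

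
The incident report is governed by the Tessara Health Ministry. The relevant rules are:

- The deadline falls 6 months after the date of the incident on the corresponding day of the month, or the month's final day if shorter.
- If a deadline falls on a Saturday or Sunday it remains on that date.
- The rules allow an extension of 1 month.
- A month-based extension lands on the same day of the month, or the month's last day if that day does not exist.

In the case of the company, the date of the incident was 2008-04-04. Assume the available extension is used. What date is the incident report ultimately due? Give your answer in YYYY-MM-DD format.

2008-11-04

6 months from 2008-04-04 is 2008-10-04.
No adjustment is made for weekends or holidays, so 2008-10-04 stands.
Applying the 1 month extension: 1 month after 2008-10-04 is 2008-11-04.
2008-11-04 is a Tuesday; no weekend or holiday adjustment applies.
The final due date is 2008-11-04.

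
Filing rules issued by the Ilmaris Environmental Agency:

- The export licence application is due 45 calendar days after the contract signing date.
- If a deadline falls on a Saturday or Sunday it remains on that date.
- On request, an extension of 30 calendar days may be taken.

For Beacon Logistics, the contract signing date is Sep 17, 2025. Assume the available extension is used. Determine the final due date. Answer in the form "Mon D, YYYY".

Dec 1, 2025

Trigger date Sep 17, 2025 + 45 calendar days = Nov 1, 2025.
No adjustment is made for weekends or holidays, so Nov 1, 2025 stands.
With the 30-day extension, Nov 1, 2025 becomes Dec 1, 2025.
Dec 1, 2025 falls on a Monday. The rules make no weekend/holiday allowance, so it remains Dec 1, 2025.
Deadline: Dec 1, 2025.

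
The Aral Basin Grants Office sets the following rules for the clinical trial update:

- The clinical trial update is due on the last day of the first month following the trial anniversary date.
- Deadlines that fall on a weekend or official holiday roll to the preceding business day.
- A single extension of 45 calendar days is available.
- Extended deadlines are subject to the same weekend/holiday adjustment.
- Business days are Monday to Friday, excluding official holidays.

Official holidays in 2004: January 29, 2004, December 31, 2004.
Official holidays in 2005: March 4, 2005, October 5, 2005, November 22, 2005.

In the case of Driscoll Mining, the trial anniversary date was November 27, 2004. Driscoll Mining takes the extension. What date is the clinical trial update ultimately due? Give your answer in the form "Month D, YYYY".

February 11, 2005

1 month after November 27, 2004 is December 2004; that month ends on December 31, 2004.
December 31, 2004 is a listed holiday, so it moves to the preceding business day, December 30, 2004 (Thursday).
The 45-calendar-day extension moves the deadline from December 30, 2004 to February 13, 2005.
February 13, 2005 is a Sunday; the preceding business day is February 11, 2005 (Friday).
Final deadline: February 11, 2005.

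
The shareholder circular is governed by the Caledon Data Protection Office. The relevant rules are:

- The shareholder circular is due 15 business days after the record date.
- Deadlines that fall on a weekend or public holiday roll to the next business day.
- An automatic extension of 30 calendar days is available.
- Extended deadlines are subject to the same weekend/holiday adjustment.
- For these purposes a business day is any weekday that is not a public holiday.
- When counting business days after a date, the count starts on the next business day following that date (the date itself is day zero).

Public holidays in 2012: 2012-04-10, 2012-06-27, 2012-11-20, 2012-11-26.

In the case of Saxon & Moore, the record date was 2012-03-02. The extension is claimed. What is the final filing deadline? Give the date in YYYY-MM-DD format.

2012-04-23

Starting the day after 2012-03-02 and counting 15 business days lands on 2012-03-23.
2012-03-23 is a Friday and not a listed holiday, so it stands.
Applying the 30-calendar-day extension: 2012-03-23 + 30 days = 2012-04-22.
2012-04-22 falls on a Sunday. Rolling to the next business day gives 2012-04-23, a Monday.
The final due date is 2012-04-23.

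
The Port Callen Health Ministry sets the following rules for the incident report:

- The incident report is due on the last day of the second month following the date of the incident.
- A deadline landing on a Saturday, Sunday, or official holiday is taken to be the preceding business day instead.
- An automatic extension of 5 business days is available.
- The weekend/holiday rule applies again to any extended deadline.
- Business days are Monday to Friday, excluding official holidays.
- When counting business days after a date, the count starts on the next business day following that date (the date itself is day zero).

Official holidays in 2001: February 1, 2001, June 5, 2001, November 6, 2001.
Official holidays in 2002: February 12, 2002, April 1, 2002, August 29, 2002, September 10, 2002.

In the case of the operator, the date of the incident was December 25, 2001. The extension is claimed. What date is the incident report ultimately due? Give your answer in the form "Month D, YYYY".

March 7, 2002

2 months after December 25, 2001 is February 2002; that month ends on February 28, 2002.
February 28, 2002 is a Thursday and not a listed holiday, so it stands.
Applying the 5-business-day extension: 5 business days after February 28, 2002 is March 7, 2002.
March 7, 2002 falls on a Thursday, which is a business day, so no adjustment is needed.
Final deadline: March 7, 2002.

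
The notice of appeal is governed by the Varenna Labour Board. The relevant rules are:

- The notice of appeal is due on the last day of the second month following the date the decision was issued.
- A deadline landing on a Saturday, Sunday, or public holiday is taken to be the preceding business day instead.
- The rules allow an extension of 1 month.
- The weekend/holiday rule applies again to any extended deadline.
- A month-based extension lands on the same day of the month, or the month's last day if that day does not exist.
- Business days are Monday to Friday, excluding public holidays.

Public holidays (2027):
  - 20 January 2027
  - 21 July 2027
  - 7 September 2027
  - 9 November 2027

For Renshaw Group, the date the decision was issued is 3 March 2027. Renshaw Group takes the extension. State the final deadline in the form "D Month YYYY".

30 June 2027

2 months after 3 March 2027 falls in May 2027; the last day of that month is 31 May 2027.
31 May 2027 is a Monday and not a listed holiday, so it stands.
Add 1 month to 31 May 2027: 30 June 2027 (day 31 does not exist in June, so the month's last day is used).
30 June 2027 (Wednesday) is already a business day.
Final deadline: 30 June 2027.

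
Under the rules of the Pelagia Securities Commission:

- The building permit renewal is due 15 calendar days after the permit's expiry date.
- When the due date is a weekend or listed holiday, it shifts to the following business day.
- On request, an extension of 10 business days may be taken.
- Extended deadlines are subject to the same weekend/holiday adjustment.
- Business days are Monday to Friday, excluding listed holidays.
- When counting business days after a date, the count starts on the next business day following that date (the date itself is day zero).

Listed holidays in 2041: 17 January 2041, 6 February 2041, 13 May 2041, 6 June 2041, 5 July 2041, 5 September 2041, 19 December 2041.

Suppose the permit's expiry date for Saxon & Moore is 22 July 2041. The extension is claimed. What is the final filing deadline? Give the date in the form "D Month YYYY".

20 August 2041

From 22 July 2041, 15 calendar days later is 6 August 2041.
6 August 2041 falls on a Tuesday, which is a business day, so no adjustment is needed.
Counting 10 further business days from 6 August 2041 reaches 20 August 2041.
20 August 2041 (Tuesday) is already a business day.
Final deadline: 20 August 2041.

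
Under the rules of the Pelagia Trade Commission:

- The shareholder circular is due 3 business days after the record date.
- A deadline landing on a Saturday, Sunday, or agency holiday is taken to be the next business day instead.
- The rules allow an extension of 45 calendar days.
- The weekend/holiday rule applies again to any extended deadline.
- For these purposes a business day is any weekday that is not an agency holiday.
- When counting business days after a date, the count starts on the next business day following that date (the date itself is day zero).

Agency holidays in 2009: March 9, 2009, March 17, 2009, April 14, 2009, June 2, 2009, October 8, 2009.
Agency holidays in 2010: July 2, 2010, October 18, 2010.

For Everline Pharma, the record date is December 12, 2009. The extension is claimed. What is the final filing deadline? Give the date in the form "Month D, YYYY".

February 1, 2010

Starting the day after December 12, 2009 and counting 3 business days lands on December 16, 2009.
December 16, 2009 (Wednesday) is already a business day.
With the 45-day extension, December 16, 2009 becomes January 30, 2010.
January 30, 2010 falls on a Saturday. Rolling to the next business day gives February 1, 2010, a Monday.
So the filing is due February 1, 2010.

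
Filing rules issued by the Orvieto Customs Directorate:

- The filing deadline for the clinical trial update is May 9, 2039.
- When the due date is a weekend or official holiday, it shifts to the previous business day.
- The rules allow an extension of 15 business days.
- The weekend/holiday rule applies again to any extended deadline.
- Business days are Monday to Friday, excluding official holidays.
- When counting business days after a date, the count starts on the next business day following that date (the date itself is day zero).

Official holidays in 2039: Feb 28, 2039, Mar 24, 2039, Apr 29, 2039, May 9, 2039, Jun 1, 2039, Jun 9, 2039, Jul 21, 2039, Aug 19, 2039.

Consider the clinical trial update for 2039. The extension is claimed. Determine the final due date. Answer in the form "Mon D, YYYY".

May 30, 2039

The statutory due date is May 9, 2039.
May 9, 2039 is a listed holiday, so it moves to the preceding business day, May 6, 2039 (Friday).
Counting 15 further business days from May 6, 2039 reaches May 30, 2039.
Since May 30, 2039 is a Monday and not a holiday, the date is unchanged.
Final deadline: May 30, 2039.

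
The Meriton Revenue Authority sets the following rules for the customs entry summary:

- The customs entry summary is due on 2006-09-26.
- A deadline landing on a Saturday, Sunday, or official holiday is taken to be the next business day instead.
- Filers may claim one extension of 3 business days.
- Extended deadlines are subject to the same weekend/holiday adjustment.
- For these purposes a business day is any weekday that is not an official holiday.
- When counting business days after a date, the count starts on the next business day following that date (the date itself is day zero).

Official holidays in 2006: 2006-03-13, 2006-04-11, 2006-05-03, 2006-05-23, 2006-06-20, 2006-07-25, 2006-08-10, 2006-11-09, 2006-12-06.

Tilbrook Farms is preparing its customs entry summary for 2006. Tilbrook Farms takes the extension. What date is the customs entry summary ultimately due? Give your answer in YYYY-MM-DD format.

2006-09-29

The stated deadline is 2006-09-26.
Since 2006-09-26 is a Tuesday and not a holiday, the date is unchanged.
Applying the 3-business-day extension: 3 business days after 2006-09-26 is 2006-09-29.
2006-09-29 falls on a Friday, which is a business day, so no adjustment is needed.
Final deadline: 2006-09-29.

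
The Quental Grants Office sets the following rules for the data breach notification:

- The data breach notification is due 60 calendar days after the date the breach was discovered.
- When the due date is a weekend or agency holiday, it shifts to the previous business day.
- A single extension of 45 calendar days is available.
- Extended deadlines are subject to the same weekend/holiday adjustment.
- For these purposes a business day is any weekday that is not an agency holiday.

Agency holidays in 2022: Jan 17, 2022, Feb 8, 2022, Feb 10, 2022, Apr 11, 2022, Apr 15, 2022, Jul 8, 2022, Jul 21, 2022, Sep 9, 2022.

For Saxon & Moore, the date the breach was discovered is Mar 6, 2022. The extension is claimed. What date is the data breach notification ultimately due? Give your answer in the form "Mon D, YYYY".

60 calendar days after Mar 6, 2022 is May 5, 2022.
May 5, 2022 (Thursday) is already a business day.
The 45-calendar-day extension moves the deadline from May 5, 2022 to Jun 19, 2022.
Jun 19, 2022 is a Sunday, so it moves to the preceding business day, Jun 17, 2022 (Friday).
So the filing is due Jun 17, 2022.

Jun 17, 2022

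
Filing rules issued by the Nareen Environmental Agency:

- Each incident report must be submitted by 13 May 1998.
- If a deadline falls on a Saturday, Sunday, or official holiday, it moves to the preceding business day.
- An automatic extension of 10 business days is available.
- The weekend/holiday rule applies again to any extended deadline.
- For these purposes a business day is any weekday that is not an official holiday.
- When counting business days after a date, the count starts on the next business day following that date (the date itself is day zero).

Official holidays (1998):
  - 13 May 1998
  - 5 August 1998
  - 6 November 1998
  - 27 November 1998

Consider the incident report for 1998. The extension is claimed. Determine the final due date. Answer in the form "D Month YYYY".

The stated deadline is 13 May 1998.
13 May 1998 is a listed holiday; the preceding business day is 12 May 1998 (Tuesday).
Applying the 10-business-day extension: 10 business days after 12 May 1998 is 27 May 1998.
27 May 1998 (Wednesday) is already a business day.
The final due date is 27 May 1998.

27 May 1998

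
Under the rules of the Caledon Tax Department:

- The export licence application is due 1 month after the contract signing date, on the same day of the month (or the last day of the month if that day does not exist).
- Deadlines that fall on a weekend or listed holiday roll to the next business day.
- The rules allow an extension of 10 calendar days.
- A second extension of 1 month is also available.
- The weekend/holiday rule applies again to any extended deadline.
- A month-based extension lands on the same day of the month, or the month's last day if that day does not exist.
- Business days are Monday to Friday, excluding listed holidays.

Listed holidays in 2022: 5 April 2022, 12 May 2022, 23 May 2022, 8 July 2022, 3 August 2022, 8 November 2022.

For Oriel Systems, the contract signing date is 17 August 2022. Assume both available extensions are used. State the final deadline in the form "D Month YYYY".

31 October 2022

1 month after 17 August 2022, on the same day of the month, is 17 September 2022.
17 September 2022 falls on a Saturday. Rolling to the next business day gives 19 September 2022, a Monday.
Add the 10 calendar-day extension to 19 September 2022: 29 September 2022.
29 September 2022 (Thursday) is already a business day.
The 1 month extension carries 29 September 2022 to 29 October 2022.
Because 29 October 2022 is a Saturday, the deadline becomes 31 October 2022 (Monday).
So the filing is due 31 October 2022.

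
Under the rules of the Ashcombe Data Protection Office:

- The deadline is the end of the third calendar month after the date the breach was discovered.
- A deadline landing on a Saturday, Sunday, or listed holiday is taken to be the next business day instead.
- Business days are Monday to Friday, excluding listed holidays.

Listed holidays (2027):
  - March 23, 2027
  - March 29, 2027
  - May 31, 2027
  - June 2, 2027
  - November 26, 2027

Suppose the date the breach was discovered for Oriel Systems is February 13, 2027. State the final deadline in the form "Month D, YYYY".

The third month after February 13, 2027 is May 2027, whose last day is May 31, 2027.
May 31, 2027 is a listed holiday, so it moves to the next business day, June 1, 2027 (Tuesday).
So the filing is due June 1, 2027.

June 1, 2027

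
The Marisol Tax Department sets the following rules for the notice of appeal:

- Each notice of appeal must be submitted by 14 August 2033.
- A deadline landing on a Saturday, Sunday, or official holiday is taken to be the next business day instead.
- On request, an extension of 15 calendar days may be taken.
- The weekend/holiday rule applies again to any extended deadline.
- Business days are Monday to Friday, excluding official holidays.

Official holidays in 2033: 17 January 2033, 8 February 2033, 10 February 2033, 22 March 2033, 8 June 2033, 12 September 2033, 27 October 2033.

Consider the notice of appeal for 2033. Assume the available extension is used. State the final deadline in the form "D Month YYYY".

The stated deadline is 14 August 2033.
14 August 2033 is a Sunday; the next business day is 15 August 2033 (Monday).
With the 15-day extension, 15 August 2033 becomes 30 August 2033.
30 August 2033 is a Tuesday and not a listed holiday, so it stands.
The final due date is 30 August 2033.

30 August 2033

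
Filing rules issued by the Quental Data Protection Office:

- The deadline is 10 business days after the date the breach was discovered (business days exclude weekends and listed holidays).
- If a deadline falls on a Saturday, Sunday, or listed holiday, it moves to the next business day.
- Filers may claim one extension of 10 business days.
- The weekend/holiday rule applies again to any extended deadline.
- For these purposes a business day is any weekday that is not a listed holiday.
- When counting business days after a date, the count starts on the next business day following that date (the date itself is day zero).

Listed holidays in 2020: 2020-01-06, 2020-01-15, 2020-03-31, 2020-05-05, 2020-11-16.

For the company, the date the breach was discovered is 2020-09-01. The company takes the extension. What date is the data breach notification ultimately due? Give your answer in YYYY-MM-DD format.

10 business days after 2020-09-01, excluding weekends and holidays, is 2020-09-15.
2020-09-15 is a Tuesday and not a listed holiday, so it stands.
Counting 10 further business days from 2020-09-15 reaches 2020-09-29.
2020-09-29 is a Tuesday and not a listed holiday, so it stands.
Final deadline: 2020-09-29.

2020-09-29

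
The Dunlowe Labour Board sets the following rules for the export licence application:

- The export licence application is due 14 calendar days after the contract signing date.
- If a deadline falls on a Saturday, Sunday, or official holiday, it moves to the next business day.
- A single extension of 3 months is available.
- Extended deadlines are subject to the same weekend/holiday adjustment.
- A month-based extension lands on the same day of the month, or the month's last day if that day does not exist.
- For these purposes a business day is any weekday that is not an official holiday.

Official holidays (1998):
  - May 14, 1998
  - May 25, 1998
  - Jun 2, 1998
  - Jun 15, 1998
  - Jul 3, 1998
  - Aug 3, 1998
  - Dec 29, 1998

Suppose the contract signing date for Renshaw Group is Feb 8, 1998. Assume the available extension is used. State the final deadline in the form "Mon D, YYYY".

14 calendar days after Feb 8, 1998 is Feb 22, 1998.
Feb 22, 1998 is a Sunday; the next business day is Feb 23, 1998 (Monday).
Add 3 months to Feb 23, 1998: May 23, 1998.
May 23, 1998 is a Saturday; the next business day is May 26, 1998 (Tuesday).
Final deadline: May 26, 1998.

May 26, 1998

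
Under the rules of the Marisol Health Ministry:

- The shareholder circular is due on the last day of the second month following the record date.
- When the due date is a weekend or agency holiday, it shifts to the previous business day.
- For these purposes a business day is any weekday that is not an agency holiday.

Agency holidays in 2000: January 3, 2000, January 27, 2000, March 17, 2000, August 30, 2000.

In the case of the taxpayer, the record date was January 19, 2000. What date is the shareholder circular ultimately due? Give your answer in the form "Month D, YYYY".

March 31, 2000

The second month after January 19, 2000 is March 2000, whose last day is March 31, 2000.
March 31, 2000 (Friday) is already a business day.
So the filing is due March 31, 2000.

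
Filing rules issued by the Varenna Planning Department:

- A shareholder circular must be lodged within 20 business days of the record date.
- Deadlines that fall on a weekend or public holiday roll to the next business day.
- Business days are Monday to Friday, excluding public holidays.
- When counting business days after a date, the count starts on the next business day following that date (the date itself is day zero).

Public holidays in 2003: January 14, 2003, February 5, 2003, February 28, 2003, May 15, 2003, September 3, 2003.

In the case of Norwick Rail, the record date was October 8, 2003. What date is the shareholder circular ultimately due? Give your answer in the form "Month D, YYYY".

November 5, 2003

20 business days after October 8, 2003, excluding weekends and holidays, is November 5, 2003.
November 5, 2003 is a Wednesday and not a listed holiday, so it stands.
So the filing is due November 5, 2003.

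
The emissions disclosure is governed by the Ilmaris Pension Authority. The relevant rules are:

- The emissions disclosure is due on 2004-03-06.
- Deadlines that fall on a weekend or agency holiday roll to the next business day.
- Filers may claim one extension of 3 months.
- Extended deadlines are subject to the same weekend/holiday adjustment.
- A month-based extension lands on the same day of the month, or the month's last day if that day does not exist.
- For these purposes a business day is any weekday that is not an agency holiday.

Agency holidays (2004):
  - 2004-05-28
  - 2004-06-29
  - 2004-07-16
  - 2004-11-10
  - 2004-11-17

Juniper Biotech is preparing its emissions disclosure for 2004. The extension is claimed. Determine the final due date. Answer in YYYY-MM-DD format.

Start from the fixed due date, 2004-03-06.
Because 2004-03-06 is a Saturday, the deadline becomes 2004-03-08 (Monday).
The 3 months extension carries 2004-03-08 to 2004-06-08.
2004-06-08 is a Tuesday and not a listed holiday, so it stands.
Final deadline: 2004-06-08.

2004-06-08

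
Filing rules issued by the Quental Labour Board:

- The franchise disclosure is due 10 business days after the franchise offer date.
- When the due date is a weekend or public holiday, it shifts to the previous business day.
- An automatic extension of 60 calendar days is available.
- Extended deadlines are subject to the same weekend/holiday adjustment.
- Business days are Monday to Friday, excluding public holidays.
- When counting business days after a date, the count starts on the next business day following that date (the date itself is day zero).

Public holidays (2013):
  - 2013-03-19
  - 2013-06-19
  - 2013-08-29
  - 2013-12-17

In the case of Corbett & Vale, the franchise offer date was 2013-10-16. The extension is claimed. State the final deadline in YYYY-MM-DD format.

2013-12-27

10 business days after 2013-10-16, excluding weekends and holidays, is 2013-10-30.
2013-10-30 (Wednesday) is already a business day.
Add the 60 calendar-day extension to 2013-10-30: 2013-12-29.
2013-12-29 falls on a Sunday. Rolling to the preceding business day gives 2013-12-27, a Friday.
So the filing is due 2013-12-27.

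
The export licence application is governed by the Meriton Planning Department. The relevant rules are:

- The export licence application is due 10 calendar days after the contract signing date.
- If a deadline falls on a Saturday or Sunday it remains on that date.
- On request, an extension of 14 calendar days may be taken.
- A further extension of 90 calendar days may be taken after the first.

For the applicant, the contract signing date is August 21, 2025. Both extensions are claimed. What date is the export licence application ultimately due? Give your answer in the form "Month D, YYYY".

December 13, 2025

Trigger date August 21, 2025 + 10 calendar days = August 31, 2025.
No adjustment is made for weekends or holidays, so August 31, 2025 stands.
Applying the 14-calendar-day extension: August 31, 2025 + 14 days = September 14, 2025.
September 14, 2025 falls on a Sunday. The rules make no weekend/holiday allowance, so it remains September 14, 2025.
The 90-calendar-day extension moves the deadline from September 14, 2025 to December 13, 2025.
No adjustment is made for weekends or holidays, so December 13, 2025 stands.
Deadline: December 13, 2025.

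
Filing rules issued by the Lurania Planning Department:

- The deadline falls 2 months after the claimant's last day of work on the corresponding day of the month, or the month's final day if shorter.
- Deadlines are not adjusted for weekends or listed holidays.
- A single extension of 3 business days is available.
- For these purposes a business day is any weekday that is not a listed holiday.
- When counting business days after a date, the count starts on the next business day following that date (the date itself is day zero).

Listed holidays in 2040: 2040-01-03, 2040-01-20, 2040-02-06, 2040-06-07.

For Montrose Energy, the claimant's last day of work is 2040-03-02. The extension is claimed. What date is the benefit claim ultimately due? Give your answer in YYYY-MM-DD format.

2040-05-07

Moving 2 months forward from 2040-03-02 on the corresponding day gives 2040-05-02.
No adjustment is made for weekends or holidays, so 2040-05-02 stands.
Counting 3 further business days from 2040-05-02 reaches 2040-05-07.
No adjustment is made for weekends or holidays, so 2040-05-07 stands.
The final due date is 2040-05-07.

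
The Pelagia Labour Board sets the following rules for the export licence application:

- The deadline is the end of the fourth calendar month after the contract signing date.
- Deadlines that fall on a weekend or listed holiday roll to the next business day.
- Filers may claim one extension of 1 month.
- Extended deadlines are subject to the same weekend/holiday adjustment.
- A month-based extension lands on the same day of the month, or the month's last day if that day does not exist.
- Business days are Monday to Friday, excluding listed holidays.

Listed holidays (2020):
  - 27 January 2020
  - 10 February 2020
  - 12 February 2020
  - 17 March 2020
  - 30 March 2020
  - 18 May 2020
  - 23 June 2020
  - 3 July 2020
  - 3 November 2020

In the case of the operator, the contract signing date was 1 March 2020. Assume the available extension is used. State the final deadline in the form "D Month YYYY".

31 August 2020

4 months after 1 March 2020 is July 2020; that month ends on 31 July 2020.
31 July 2020 falls on a Friday, which is a business day, so no adjustment is needed.
The 1 month extension carries 31 July 2020 to 31 August 2020.
Since 31 August 2020 is a Monday and not a holiday, the date is unchanged.
The final due date is 31 August 2020.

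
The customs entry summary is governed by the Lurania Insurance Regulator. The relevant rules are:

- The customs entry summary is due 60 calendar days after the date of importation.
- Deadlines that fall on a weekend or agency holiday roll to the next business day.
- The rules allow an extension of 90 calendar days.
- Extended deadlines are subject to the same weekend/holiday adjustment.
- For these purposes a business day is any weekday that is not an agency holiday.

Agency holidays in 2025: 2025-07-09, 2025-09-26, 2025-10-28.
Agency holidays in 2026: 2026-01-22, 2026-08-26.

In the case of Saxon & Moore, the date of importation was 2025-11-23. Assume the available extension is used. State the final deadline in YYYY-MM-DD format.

From 2025-11-23, 60 calendar days later is 2026-01-22.
2026-01-22 falls on a listed holiday. Rolling to the next business day gives 2026-01-23, a Friday.
Applying the 90-calendar-day extension: 2026-01-23 + 90 days = 2026-04-23.
2026-04-23 is a Thursday and not a listed holiday, so it stands.
So the filing is due 2026-04-23.

2026-04-23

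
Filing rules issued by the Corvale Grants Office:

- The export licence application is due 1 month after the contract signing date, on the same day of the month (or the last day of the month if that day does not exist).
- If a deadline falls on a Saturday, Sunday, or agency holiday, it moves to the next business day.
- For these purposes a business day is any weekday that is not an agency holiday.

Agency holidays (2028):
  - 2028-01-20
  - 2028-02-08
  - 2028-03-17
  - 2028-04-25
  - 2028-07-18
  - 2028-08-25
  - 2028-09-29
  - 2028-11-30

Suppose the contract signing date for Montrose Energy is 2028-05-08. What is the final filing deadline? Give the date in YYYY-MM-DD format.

1 month from 2028-05-08 is 2028-06-08.
Since 2028-06-08 is a Thursday and not a holiday, the date is unchanged.
The final due date is 2028-06-08.

2028-06-08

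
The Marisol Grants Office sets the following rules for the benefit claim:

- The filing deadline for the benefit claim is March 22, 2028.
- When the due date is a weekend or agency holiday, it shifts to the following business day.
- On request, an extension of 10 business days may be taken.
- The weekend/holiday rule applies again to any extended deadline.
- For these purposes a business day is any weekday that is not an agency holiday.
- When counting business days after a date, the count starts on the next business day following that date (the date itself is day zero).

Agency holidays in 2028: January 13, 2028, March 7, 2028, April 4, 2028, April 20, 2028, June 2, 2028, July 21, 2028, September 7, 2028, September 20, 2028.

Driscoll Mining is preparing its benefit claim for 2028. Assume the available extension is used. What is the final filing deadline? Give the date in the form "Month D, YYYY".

The statutory due date is March 22, 2028.
March 22, 2028 falls on a Wednesday, which is a business day, so no adjustment is needed.
Applying the 10-business-day extension: 10 business days after March 22, 2028 is April 6, 2028.
April 6, 2028 (Thursday) is already a business day.
Deadline: April 6, 2028.

April 6, 2028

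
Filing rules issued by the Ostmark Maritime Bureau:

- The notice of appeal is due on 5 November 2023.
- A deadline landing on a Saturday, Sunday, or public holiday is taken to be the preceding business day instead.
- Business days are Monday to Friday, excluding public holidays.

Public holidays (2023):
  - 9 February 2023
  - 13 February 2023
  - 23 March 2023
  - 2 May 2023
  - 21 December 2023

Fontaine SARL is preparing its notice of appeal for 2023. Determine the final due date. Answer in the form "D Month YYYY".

3 November 2023

Start from the fixed due date, 5 November 2023.
5 November 2023 is a Sunday; the preceding business day is 3 November 2023 (Friday).
Deadline: 3 November 2023.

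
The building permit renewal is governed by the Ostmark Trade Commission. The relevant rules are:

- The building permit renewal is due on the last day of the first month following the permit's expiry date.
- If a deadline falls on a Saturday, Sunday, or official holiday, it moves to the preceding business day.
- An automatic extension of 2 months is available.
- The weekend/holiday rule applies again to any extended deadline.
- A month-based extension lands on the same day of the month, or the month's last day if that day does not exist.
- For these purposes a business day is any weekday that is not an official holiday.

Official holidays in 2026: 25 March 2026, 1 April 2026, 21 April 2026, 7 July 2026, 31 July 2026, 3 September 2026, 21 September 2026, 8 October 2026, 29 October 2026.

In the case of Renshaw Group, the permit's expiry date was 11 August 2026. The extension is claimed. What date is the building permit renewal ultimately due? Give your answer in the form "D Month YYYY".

The first month after 11 August 2026 is September 2026, whose last day is 30 September 2026.
Since 30 September 2026 is a Wednesday and not a holiday, the date is unchanged.
The 2 months extension carries 30 September 2026 to 30 November 2026.
30 November 2026 (Monday) is already a business day.
Deadline: 30 November 2026.

30 November 2026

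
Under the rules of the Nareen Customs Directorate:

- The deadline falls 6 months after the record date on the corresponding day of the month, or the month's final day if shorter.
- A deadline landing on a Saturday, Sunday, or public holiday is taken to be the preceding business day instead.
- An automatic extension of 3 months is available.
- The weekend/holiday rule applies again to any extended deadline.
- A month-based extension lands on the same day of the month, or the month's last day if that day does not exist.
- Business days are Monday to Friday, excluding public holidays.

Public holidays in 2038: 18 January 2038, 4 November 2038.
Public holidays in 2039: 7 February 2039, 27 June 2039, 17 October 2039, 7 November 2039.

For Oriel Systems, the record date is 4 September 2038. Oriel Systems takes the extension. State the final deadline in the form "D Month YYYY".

6 months after 4 September 2038, on the same day of the month, is 4 March 2039.
4 March 2039 is a Friday and not a listed holiday, so it stands.
Applying the 3 months extension: 3 months after 4 March 2039 is 4 June 2039.
4 June 2039 falls on a Saturday. Rolling to the preceding business day gives 3 June 2039, a Friday.
The final due date is 3 June 2039.

3 June 2039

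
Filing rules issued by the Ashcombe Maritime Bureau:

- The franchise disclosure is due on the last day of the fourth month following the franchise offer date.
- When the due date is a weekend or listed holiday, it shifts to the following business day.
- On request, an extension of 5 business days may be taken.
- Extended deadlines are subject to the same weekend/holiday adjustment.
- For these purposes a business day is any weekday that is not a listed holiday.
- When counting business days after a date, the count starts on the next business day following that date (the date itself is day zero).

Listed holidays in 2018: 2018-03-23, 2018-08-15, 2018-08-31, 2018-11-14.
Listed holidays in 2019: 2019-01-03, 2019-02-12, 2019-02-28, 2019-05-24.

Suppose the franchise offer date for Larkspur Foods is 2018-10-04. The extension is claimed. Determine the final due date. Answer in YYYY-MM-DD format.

2019-03-08

4 months after 2018-10-04 is February 2019; that month ends on 2019-02-28.
2019-02-28 is a listed holiday; the next business day is 2019-03-01 (Friday).
Applying the 5-business-day extension: 5 business days after 2019-03-01 is 2019-03-08.
2019-03-08 (Friday) is already a business day.
So the filing is due 2019-03-08.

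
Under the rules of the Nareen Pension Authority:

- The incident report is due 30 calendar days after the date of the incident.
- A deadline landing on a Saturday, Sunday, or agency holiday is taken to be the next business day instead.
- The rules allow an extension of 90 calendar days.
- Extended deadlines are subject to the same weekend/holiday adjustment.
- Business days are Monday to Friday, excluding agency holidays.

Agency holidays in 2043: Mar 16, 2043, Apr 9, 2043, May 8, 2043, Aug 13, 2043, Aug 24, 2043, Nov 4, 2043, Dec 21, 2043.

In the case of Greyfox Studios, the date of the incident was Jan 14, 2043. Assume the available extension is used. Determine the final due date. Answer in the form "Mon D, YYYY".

May 14, 2043

From Jan 14, 2043, 30 calendar days later is Feb 13, 2043.
Since Feb 13, 2043 is a Friday and not a holiday, the date is unchanged.
With the 90-day extension, Feb 13, 2043 becomes May 14, 2043.
Since May 14, 2043 is a Thursday and not a holiday, the date is unchanged.
The final due date is May 14, 2043.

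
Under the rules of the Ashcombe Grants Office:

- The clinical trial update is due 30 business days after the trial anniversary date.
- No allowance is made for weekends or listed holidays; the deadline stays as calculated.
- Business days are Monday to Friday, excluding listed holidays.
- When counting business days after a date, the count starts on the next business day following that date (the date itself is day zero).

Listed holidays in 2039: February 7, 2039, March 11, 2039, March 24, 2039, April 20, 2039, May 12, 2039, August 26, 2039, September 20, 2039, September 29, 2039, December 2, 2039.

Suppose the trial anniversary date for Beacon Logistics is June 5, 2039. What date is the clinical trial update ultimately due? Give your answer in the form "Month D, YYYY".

July 15, 2039

Counting 30 business days after June 5, 2039 (skipping weekends and listed holidays) reaches July 15, 2039.
July 15, 2039 is a Friday; no weekend or holiday adjustment applies.
The final due date is July 15, 2039.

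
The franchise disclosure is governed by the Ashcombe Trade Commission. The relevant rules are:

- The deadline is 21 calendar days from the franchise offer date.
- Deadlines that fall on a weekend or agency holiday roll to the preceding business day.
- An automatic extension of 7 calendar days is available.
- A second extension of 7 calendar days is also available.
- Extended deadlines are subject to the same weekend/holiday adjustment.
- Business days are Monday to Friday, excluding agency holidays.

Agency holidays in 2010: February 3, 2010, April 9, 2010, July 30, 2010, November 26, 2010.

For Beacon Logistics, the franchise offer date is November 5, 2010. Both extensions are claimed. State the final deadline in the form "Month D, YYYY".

Trigger date November 5, 2010 + 21 calendar days = November 26, 2010.
November 26, 2010 is a listed holiday; the preceding business day is November 25, 2010 (Thursday).
Add the 7 calendar-day extension to November 25, 2010: December 2, 2010.
December 2, 2010 falls on a Thursday, which is a business day, so no adjustment is needed.
Add the 7 calendar-day extension to December 2, 2010: December 9, 2010.
December 9, 2010 (Thursday) is already a business day.
Final deadline: December 9, 2010.

December 9, 2010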